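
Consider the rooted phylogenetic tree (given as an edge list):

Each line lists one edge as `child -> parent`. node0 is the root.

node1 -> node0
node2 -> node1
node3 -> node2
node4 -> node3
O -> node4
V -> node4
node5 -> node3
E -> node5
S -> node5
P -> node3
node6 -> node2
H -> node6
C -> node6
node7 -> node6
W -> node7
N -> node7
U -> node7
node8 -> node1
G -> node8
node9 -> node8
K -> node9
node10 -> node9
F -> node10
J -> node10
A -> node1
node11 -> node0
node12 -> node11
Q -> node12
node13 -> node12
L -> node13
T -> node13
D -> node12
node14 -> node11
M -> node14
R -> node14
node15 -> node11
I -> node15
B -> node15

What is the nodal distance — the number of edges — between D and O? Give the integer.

8

The MRCA of D and O is the root of the tree.
From D up to that node: 3 branches. From O up to the same node: 5 branches. Total: 3 + 5 = 8.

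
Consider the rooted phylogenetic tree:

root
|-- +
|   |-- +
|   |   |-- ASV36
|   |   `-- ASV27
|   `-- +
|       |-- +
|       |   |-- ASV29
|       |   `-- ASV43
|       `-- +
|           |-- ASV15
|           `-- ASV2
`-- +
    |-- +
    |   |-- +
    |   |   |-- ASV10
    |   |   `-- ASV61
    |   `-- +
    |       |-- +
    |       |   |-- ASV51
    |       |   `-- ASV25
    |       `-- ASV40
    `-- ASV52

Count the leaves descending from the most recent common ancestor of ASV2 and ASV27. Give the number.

6

The MRCA of ASV2 and ASV27 is the node subtending ((ASV36,ASV27),((ASV29,ASV43),(ASV15,ASV2))).
That clade contains 6 terminal taxa: ASV15, ASV2, ASV27, ASV29, ASV36, ASV43.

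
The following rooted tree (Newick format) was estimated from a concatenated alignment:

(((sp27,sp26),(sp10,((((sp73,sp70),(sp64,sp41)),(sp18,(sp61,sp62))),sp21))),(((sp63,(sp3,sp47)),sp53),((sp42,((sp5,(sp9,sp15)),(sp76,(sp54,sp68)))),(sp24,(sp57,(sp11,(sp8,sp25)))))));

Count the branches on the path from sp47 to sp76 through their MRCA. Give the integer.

9

The MRCA of sp47 and sp76 is the node subtending (((sp63,(sp3,sp47)),sp53),((sp42,((sp5,(sp9,sp15)),(sp76,(sp54,sp68)))),(sp24,(sp57,(sp11,(sp8,sp25)))))).
From sp47 up to that node: 4 branches. From sp76 up to the same node: 5 branches. Total: 4 + 5 = 9.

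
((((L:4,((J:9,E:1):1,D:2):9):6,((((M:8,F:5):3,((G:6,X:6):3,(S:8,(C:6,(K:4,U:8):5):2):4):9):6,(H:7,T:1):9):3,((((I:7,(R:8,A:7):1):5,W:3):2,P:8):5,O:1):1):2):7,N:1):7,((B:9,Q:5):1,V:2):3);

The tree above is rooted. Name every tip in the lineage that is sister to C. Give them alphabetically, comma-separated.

C attaches to the tree at the node subtending (C,(K,U)).
The other lineage descending from that same node — the sister group — is (K,U); its 2 tips in alphabetical order are the answer.

K, U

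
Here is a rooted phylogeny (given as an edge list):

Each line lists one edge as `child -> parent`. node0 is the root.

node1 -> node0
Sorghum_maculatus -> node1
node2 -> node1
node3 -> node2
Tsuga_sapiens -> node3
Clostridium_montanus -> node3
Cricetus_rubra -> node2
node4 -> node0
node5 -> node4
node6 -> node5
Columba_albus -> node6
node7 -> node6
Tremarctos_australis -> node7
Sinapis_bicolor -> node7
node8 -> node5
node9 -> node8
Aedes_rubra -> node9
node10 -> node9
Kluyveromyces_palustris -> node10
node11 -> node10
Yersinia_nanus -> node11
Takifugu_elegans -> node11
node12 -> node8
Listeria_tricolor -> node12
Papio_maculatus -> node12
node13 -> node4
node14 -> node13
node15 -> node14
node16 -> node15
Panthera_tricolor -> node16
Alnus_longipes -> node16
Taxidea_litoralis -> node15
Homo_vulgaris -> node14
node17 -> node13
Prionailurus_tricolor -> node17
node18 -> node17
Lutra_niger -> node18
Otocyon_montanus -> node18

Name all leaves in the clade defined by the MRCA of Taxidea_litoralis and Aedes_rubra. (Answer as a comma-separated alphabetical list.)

Tracing Taxidea_litoralis: it sits inside ((Panthera_tricolor,Alnus_longipes),Taxidea_litoralis).
Tracing Aedes_rubra: it sits inside (Aedes_rubra,(Kluyveromyces_palustris,(Yersinia_nanus,Takifugu_elegans))).
The smallest clade enclosing both is (((Columba_albus,(Tremarctos_australis,Sinapis_bicolor)),((Aedes_rubra,(Kluyveromyces_palustris,(Yersinia_nanus,Takifugu_elegans))),(Listeria_tricolor,Papio_maculatus))),((((Panthera_tricolor,Alnus_longipes),Taxidea_litoralis),Homo_vulgaris),(Prionailurus_tricolor,(Lutra_niger,Otocyon_montanus)))); the answer is its 16 terminal taxa in alphabetical order.

Aedes_rubra, Alnus_longipes, Columba_albus, Homo_vulgaris, Kluyveromyces_palustris, Listeria_tricolor, Lutra_niger, Otocyon_montanus, Panthera_tricolor, Papio_maculatus, Prionailurus_tricolor, Sinapis_bicolor, Takifugu_elegans, Taxidea_litoralis, Tremarctos_australis, Yersinia_nanus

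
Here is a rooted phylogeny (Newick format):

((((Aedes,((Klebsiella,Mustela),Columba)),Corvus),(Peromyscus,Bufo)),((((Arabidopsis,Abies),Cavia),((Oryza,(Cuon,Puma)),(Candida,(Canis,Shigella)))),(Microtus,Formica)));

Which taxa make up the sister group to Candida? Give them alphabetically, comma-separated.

Candida attaches to the tree at the node subtending (Candida,(Canis,Shigella)).
The other lineage descending from that same node — the sister group — is (Canis,Shigella); its 2 tips in alphabetical order are the answer.

Canis, Shigella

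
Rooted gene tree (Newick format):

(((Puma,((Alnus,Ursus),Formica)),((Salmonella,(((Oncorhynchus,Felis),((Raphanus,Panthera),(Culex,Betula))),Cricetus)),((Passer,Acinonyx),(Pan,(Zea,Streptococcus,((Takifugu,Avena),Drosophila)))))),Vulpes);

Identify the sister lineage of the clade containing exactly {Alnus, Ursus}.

Formica

The clade containing exactly {Alnus, Ursus} attaches to the tree at the node subtending ((Alnus,Ursus),Formica).
The other lineage descending from that same node — the sister group — is the single tip Formica.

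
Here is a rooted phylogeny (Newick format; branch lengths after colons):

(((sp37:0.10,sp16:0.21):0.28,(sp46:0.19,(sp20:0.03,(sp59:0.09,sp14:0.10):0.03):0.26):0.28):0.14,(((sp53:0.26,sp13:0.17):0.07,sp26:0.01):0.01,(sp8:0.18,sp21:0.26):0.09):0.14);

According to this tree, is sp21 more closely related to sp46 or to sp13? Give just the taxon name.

The MRCA of sp21 and sp13 subtends (((sp53,sp13),sp26),(sp8,sp21)) (5 taxa).
The MRCA of sp21 and sp46 is the root, subtending the entire tree (11 taxa).
The first is nested inside the second, so sp21 shares a more recent common ancestor with sp13.

sp13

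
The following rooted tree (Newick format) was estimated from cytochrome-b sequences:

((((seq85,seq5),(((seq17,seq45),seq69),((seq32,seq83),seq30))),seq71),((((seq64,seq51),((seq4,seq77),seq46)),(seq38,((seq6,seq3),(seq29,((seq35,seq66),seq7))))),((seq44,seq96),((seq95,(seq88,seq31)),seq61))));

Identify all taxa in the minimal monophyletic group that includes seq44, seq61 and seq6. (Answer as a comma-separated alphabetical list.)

seq29, seq3, seq31, seq35, seq38, seq4, seq44, seq46, seq51, seq6, seq61, seq64, seq66, seq7, seq77, seq88, seq95, seq96

Tracing seq44: it sits inside (seq44,seq96).
Tracing seq61: it sits inside ((seq95,(seq88,seq31)),seq61).
Tracing seq6: it sits inside (seq6,seq3).
The smallest clade enclosing all 3 is ((((seq64,seq51),((seq4,seq77),seq46)),(seq38,((seq6,seq3),(seq29,((seq35,seq66),seq7))))),((seq44,seq96),((seq95,(seq88,seq31)),seq61))); the answer is its 18 terminal taxa in alphabetical order.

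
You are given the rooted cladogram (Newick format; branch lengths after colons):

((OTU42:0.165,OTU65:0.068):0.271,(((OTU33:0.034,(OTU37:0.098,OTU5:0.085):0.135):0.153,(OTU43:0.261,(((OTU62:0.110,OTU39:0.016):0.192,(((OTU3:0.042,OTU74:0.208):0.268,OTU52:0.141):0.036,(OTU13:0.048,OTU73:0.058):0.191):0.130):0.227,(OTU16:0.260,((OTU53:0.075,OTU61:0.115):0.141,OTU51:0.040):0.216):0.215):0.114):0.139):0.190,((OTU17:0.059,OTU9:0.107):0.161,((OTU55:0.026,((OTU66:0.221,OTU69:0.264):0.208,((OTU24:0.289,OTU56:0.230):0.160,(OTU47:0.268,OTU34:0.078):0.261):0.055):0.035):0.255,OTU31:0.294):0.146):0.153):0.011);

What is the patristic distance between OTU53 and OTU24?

2.183

The path runs OTU53 → … → MRCA → … → OTU24; the MRCA is the node subtending (((OTU33,(OTU37,OTU5)),(OTU43,(((OTU62,OTU39),(((OTU3,OTU74),OTU52),(OTU13,OTU73))),(OTU16,((OTU53,OTU61),OTU51))))),((OTU17,OTU9),((OTU55,((OTU66,OTU69),((OTU24,OTU56),(OTU47,OTU34)))),OTU31))).
Branch lengths along that path: 0.075 + 0.141 + 0.216 + 0.215 + 0.114 + 0.139 + 0.190 + 0.153 + 0.146 + 0.255 + 0.035 + 0.055 + 0.160 + 0.289 = 2.183.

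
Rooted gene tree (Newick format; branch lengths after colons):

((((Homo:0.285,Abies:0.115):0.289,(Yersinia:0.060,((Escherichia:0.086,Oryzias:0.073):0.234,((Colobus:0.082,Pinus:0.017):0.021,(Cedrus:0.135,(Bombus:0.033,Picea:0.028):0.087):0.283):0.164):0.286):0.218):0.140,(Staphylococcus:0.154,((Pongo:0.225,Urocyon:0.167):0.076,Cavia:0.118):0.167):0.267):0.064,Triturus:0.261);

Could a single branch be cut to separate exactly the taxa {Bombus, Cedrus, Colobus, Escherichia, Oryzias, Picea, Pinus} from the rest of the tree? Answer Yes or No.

Yes

The most recent common ancestor of these taxa subtends ((Escherichia,Oryzias),((Colobus,Pinus),(Cedrus,(Bombus,Picea)))).
That clade has exactly 7 tips — every listed taxon and nothing else — so the group is monophyletic.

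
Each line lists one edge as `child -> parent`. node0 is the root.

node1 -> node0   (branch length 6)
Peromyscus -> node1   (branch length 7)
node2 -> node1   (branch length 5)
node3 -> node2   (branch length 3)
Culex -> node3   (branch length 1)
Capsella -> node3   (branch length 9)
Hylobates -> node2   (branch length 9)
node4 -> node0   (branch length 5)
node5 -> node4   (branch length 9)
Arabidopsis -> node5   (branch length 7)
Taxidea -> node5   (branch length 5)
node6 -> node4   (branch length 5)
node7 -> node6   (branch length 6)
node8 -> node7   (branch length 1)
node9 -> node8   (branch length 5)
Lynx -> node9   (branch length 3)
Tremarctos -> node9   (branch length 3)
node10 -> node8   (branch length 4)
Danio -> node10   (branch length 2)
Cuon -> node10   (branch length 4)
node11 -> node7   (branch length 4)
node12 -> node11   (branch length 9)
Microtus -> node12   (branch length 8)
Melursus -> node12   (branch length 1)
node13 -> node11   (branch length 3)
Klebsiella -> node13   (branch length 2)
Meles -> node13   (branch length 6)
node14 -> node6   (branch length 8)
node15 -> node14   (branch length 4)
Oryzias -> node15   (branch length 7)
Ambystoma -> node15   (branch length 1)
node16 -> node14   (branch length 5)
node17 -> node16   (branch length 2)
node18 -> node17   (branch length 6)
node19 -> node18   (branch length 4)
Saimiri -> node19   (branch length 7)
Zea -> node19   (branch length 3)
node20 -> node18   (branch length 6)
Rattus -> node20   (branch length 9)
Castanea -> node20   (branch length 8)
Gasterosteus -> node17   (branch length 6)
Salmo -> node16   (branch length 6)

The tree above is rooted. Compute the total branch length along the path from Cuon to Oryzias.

The path runs Cuon → … → MRCA → … → Oryzias; the MRCA is the node subtending ((((Lynx,Tremarctos),(Danio,Cuon)),((Microtus,Melursus),(Klebsiella,Meles))),((Oryzias,Ambystoma),((((Saimiri,Zea),(Rattus,Castanea)),Gasterosteus),Salmo))).
Branch lengths along that path: 4 + 4 + 1 + 6 + 8 + 4 + 7 = 34.

34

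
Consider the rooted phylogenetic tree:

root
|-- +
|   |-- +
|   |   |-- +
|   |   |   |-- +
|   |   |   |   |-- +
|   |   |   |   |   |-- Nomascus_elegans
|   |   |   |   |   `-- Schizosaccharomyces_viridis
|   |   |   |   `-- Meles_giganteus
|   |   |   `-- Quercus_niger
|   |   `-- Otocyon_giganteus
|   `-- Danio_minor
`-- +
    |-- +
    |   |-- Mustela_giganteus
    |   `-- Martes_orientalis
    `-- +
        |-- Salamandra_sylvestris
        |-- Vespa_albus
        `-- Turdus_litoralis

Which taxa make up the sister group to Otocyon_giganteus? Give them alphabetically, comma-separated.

Meles_giganteus, Nomascus_elegans, Quercus_niger, Schizosaccharomyces_viridis

Otocyon_giganteus attaches to the tree at the node subtending ((((Nomascus_elegans,Schizosaccharomyces_viridis),Meles_giganteus),Quercus_niger),Otocyon_giganteus).
The other lineage descending from that same node — the sister group — is (((Nomascus_elegans,Schizosaccharomyces_viridis),Meles_giganteus),Quercus_niger); its 4 tips in alphabetical order are the answer.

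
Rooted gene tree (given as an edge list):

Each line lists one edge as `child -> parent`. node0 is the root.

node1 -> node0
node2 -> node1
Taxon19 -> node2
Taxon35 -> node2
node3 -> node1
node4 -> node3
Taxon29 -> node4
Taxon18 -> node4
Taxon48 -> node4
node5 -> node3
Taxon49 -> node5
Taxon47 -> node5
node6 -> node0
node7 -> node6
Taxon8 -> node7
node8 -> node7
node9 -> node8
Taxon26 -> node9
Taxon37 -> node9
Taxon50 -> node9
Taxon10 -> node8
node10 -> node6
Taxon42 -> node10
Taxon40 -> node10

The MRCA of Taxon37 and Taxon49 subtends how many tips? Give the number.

14

The MRCA of Taxon37 and Taxon49 is the root, so the clade is the entire tree.
That clade contains 14 terminal taxa: Taxon10, Taxon18, Taxon19, Taxon26, Taxon29, Taxon35, Taxon37, Taxon40, Taxon42, Taxon47, Taxon48, Taxon49, Taxon50, Taxon8.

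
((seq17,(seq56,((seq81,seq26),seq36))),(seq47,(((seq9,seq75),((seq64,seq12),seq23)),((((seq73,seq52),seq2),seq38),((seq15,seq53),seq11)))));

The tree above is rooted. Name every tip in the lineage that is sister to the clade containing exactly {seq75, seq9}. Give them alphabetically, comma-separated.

seq12, seq23, seq64

The clade containing exactly {seq75, seq9} attaches to the tree at the node subtending ((seq9,seq75),((seq64,seq12),seq23)).
The other lineage descending from that same node — the sister group — is ((seq64,seq12),seq23); its 3 tips in alphabetical order are the answer.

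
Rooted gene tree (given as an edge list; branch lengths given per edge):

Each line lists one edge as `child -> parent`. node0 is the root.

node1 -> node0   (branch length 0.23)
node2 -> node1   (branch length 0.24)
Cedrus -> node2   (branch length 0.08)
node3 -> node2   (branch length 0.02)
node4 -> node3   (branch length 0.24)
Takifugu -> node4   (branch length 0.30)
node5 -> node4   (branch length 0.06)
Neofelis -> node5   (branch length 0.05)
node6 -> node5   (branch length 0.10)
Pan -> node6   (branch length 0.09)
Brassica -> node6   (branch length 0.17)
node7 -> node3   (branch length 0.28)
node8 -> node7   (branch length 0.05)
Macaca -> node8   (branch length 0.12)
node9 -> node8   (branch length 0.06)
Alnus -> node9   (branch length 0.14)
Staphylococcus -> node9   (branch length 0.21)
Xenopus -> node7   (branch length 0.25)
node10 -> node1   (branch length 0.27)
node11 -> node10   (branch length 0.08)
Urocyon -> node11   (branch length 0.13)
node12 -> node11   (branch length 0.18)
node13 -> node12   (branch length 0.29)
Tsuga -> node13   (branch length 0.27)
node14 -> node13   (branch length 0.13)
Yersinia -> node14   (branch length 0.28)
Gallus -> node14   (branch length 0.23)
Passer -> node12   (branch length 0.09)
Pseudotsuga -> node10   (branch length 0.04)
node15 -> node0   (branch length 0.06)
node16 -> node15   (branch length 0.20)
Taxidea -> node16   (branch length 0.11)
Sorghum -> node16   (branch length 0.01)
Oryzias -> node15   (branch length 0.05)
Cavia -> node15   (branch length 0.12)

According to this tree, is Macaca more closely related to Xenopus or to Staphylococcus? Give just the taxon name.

The MRCA of Macaca and Staphylococcus subtends (Macaca,(Alnus,Staphylococcus)) (3 taxa).
The MRCA of Macaca and Xenopus subtends ((Macaca,(Alnus,Staphylococcus)),Xenopus) (4 taxa).
The first is nested inside the second, so Macaca shares a more recent common ancestor with Staphylococcus.

Staphylococcus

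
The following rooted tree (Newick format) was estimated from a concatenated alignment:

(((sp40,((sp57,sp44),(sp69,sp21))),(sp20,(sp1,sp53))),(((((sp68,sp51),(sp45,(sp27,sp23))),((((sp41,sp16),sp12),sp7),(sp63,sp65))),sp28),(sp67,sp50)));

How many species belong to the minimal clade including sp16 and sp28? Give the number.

12

The MRCA of sp16 and sp28 is the node subtending ((((sp68,sp51),(sp45,(sp27,sp23))),((((sp41,sp16),sp12),sp7),(sp63,sp65))),sp28).
That clade contains 12 terminal taxa: sp12, sp16, sp23, sp27, sp28, sp41, sp45, sp51, sp63, sp65, sp68, sp7.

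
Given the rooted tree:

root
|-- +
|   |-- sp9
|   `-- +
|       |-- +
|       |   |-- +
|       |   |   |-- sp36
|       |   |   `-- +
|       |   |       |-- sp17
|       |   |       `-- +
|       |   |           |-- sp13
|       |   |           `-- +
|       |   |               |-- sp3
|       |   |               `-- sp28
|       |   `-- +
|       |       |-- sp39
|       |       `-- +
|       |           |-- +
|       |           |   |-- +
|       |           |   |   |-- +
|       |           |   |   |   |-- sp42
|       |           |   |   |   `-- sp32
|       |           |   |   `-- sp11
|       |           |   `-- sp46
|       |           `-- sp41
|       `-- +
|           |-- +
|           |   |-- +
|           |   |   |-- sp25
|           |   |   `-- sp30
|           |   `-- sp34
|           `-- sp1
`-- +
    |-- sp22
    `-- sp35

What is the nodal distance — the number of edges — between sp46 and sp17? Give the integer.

7

The MRCA of sp46 and sp17 is the node subtending ((sp36,(sp17,(sp13,(sp3,sp28)))),(sp39,((((sp42,sp32),sp11),sp46),sp41))).
From sp46 up to that node: 4 branches. From sp17 up to the same node: 3 branches. Total: 4 + 3 = 7.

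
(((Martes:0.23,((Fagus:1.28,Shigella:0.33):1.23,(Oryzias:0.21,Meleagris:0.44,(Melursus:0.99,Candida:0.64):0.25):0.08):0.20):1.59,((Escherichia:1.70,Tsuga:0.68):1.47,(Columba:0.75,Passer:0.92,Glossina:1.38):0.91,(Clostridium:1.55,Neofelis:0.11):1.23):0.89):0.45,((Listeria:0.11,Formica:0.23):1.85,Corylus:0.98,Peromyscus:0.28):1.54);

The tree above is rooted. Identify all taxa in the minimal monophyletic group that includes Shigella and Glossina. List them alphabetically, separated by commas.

Tracing Shigella: it sits inside (Fagus,Shigella).
Tracing Glossina: it sits inside (Columba,Passer,Glossina).
The smallest clade enclosing both is ((Martes,((Fagus,Shigella),(Oryzias,Meleagris,(Melursus,Candida)))),((Escherichia,Tsuga),(Columba,Passer,Glossina),(Clostridium,Neofelis))); the answer is its 14 terminal taxa in alphabetical order.

Candida, Clostridium, Columba, Escherichia, Fagus, Glossina, Martes, Meleagris, Melursus, Neofelis, Oryzias, Passer, Shigella, Tsuga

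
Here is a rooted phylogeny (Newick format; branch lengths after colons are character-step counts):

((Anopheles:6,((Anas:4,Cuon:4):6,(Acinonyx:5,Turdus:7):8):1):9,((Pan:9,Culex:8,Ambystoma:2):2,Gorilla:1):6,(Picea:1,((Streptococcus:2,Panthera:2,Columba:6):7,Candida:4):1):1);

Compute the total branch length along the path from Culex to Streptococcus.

The path runs Culex → … → MRCA → … → Streptococcus; the MRCA is the root of the tree.
Branch lengths along that path: 8 + 2 + 6 + 1 + 1 + 7 + 2 = 27.

27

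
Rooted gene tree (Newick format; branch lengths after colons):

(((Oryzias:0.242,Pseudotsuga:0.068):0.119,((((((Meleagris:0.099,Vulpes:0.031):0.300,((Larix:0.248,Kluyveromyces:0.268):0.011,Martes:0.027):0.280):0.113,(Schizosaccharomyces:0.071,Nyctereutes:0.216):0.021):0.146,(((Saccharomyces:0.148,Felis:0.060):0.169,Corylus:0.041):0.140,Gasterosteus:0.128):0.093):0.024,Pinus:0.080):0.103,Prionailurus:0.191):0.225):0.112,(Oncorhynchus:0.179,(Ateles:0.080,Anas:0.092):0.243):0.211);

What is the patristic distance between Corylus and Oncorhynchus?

The path runs Corylus → … → MRCA → … → Oncorhynchus; the MRCA is the root of the tree.
Branch lengths along that path: 0.041 + 0.140 + 0.093 + 0.024 + 0.103 + 0.225 + 0.112 + 0.211 + 0.179 = 1.128.

1.128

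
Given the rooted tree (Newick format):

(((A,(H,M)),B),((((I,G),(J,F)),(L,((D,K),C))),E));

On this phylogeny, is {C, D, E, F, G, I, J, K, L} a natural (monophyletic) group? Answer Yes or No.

The most recent common ancestor of these taxa subtends ((((I,G),(J,F)),(L,((D,K),C))),E).
That clade has exactly 9 tips — every listed taxon and nothing else — so the group is monophyletic.

Yes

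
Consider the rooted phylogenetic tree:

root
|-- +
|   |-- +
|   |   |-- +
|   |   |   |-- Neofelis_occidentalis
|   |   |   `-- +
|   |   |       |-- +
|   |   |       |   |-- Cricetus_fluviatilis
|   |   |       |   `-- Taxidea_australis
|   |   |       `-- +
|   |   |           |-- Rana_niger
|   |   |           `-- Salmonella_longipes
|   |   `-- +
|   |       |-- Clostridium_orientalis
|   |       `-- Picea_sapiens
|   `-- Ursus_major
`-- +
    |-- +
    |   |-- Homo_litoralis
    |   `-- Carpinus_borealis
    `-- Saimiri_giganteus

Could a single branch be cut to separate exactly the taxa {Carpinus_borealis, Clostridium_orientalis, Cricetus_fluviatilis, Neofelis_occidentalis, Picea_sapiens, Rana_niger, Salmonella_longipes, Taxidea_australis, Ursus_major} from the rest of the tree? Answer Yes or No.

No

The MRCA of the listed taxa is the root, so the smallest clade containing them is the whole tree.
That clade also contains Homo_litoralis, Saimiri_giganteus, which are not in the proposed group, so the group is not monophyletic.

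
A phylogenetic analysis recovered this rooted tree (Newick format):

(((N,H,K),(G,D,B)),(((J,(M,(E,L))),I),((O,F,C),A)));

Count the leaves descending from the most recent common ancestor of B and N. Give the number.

The MRCA of B and N is the node subtending ((N,H,K),(G,D,B)).
That clade contains 6 terminal taxa: B, D, G, H, K, N.

6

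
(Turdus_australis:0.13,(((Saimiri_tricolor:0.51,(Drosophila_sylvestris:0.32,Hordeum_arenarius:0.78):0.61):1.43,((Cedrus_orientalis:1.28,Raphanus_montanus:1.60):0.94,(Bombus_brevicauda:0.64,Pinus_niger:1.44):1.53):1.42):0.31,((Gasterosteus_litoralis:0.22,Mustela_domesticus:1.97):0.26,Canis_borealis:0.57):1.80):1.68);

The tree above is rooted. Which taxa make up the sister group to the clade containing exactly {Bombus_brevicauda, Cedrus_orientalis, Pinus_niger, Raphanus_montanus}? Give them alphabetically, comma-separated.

Drosophila_sylvestris, Hordeum_arenarius, Saimiri_tricolor

The clade containing exactly {Bombus_brevicauda, Cedrus_orientalis, Pinus_niger, Raphanus_montanus} attaches to the tree at the node subtending ((Saimiri_tricolor,(Drosophila_sylvestris,Hordeum_arenarius)),((Cedrus_orientalis,Raphanus_montanus),(Bombus_brevicauda,Pinus_niger))).
The other lineage descending from that same node — the sister group — is (Saimiri_tricolor,(Drosophila_sylvestris,Hordeum_arenarius)); its 3 tips in alphabetical order are the answer.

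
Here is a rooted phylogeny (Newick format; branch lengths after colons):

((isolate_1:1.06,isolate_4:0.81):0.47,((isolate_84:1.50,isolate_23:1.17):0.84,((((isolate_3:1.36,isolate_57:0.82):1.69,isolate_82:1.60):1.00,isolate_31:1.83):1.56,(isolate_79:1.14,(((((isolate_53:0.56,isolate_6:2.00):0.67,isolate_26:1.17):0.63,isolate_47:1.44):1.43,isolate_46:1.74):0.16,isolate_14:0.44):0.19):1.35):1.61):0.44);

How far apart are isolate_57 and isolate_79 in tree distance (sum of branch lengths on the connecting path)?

7.56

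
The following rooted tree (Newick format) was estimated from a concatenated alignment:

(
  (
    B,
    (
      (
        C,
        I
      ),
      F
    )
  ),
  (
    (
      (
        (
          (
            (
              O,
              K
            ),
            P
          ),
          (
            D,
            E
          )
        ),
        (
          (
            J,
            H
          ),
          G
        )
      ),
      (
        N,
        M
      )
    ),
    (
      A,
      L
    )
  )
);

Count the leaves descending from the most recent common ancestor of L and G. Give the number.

The MRCA of L and G is the node subtending ((((((O,K),P),(D,E)),((J,H),G)),(N,M)),(A,L)).
That clade contains 12 terminal taxa: A, D, E, G, H, J, K, L, M, N, O, P.

12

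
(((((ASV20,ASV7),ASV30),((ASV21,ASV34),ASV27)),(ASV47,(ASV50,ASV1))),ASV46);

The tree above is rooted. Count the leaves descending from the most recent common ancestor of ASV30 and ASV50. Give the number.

The MRCA of ASV30 and ASV50 is the node subtending ((((ASV20,ASV7),ASV30),((ASV21,ASV34),ASV27)),(ASV47,(ASV50,ASV1))).
That clade contains 9 terminal taxa: ASV1, ASV20, ASV21, ASV27, ASV30, ASV34, ASV47, ASV50, ASV7.

9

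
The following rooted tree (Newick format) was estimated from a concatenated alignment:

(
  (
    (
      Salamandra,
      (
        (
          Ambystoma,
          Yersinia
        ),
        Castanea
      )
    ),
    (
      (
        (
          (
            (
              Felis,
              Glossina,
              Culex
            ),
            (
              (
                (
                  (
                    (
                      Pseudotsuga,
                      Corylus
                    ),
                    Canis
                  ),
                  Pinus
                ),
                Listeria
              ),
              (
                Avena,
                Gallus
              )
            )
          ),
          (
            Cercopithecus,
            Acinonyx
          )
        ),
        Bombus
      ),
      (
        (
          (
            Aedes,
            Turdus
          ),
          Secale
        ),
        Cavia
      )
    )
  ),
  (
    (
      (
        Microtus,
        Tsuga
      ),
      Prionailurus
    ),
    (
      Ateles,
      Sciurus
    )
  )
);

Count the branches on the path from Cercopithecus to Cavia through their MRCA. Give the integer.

6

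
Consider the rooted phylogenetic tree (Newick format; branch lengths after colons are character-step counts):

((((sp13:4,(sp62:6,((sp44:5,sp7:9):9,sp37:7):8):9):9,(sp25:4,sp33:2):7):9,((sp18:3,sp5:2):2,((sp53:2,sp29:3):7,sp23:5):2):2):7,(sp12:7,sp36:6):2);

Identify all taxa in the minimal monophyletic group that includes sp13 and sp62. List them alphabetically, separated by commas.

sp13, sp37, sp44, sp62, sp7

Tracing sp13: it sits inside (sp13,(sp62,((sp44,sp7),sp37))).
Tracing sp62: it sits inside (sp62,((sp44,sp7),sp37)).
The smallest clade enclosing both is (sp13,(sp62,((sp44,sp7),sp37))); the answer is its 5 terminal taxa in alphabetical order.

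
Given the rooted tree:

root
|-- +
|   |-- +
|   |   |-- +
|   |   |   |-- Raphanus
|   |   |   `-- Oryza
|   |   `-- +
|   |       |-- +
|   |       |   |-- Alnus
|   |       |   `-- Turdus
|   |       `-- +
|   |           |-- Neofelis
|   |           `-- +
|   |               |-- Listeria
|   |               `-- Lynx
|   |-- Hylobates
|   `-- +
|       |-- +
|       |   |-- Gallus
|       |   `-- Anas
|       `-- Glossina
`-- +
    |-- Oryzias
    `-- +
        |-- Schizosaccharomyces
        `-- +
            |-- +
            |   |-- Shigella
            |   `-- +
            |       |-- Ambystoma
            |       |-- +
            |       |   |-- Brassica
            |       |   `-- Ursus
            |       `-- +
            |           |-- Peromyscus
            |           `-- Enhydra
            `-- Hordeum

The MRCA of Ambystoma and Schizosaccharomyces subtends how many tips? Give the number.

The MRCA of Ambystoma and Schizosaccharomyces is the node subtending (Schizosaccharomyces,((Shigella,(Ambystoma,(Brassica,Ursus),(Peromyscus,Enhydra))),Hordeum)).
That clade contains 8 terminal taxa: Ambystoma, Brassica, Enhydra, Hordeum, Peromyscus, Schizosaccharomyces, Shigella, Ursus.

8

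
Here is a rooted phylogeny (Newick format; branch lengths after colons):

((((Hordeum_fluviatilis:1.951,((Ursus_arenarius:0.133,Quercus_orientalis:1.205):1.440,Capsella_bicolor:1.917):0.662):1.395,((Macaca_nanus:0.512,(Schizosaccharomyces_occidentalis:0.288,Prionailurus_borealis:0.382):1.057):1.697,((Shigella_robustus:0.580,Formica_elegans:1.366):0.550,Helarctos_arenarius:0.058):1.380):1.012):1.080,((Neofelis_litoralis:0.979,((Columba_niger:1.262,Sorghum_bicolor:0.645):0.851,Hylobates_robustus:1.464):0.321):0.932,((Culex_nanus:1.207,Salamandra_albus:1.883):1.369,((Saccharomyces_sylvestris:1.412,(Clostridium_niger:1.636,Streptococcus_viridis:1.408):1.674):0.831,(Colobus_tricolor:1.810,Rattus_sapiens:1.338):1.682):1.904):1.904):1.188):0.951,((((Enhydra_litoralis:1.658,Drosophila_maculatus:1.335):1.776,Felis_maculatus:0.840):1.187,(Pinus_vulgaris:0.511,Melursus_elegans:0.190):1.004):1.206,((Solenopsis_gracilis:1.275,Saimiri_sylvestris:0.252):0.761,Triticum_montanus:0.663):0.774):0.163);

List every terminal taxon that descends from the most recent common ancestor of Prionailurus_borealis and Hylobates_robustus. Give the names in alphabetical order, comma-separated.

Capsella_bicolor, Clostridium_niger, Colobus_tricolor, Columba_niger, Culex_nanus, Formica_elegans, Helarctos_arenarius, Hordeum_fluviatilis, Hylobates_robustus, Macaca_nanus, Neofelis_litoralis, Prionailurus_borealis, Quercus_orientalis, Rattus_sapiens, Saccharomyces_sylvestris, Salamandra_albus, Schizosaccharomyces_occidentalis, Shigella_robustus, Sorghum_bicolor, Streptococcus_viridis, Ursus_arenarius

Tracing Prionailurus_borealis: it sits inside (Schizosaccharomyces_occidentalis,Prionailurus_borealis).
Tracing Hylobates_robustus: it sits inside ((Columba_niger,Sorghum_bicolor),Hylobates_robustus).
The smallest clade enclosing both is (((Hordeum_fluviatilis,((Ursus_arenarius,Quercus_orientalis),Capsella_bicolor)),((Macaca_nanus,(Schizosaccharomyces_occidentalis,Prionailurus_borealis)),((Shigella_robustus,Formica_elegans),Helarctos_arenarius))),((Neofelis_litoralis,((Columba_niger,Sorghum_bicolor),Hylobates_robustus)),((Culex_nanus,Salamandra_albus),((Saccharomyces_sylvestris,(Clostridium_niger,Streptococcus_viridis)),(Colobus_tricolor,Rattus_sapiens))))); the answer is its 21 terminal taxa in alphabetical order.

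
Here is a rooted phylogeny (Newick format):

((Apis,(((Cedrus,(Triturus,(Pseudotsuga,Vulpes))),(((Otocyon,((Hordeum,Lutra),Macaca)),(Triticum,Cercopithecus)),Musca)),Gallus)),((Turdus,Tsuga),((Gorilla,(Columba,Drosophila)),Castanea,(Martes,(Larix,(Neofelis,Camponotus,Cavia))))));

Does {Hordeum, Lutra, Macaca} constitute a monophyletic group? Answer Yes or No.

The most recent common ancestor of these taxa subtends ((Hordeum,Lutra),Macaca).
That clade has exactly 3 tips — every listed taxon and nothing else — so the group is monophyletic.

Yes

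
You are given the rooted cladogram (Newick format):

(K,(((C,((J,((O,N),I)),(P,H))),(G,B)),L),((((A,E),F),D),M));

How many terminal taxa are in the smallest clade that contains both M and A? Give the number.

5

The MRCA of M and A is the node subtending ((((A,E),F),D),M).
That clade contains 5 terminal taxa: A, D, E, F, M.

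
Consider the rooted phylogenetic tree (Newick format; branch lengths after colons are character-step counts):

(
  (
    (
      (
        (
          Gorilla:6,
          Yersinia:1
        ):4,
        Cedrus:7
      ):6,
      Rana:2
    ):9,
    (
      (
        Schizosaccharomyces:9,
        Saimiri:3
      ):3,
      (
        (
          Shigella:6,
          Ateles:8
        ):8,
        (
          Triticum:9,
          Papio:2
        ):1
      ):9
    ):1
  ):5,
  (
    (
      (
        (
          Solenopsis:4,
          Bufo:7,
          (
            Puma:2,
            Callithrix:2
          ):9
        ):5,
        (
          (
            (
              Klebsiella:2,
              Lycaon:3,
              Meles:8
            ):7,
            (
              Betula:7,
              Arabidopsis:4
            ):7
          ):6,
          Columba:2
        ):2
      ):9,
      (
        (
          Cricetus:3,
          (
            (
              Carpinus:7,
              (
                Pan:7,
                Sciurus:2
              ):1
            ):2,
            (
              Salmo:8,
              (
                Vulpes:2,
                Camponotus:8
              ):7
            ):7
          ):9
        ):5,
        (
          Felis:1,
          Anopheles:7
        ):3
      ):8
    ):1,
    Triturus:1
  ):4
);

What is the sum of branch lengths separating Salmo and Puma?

62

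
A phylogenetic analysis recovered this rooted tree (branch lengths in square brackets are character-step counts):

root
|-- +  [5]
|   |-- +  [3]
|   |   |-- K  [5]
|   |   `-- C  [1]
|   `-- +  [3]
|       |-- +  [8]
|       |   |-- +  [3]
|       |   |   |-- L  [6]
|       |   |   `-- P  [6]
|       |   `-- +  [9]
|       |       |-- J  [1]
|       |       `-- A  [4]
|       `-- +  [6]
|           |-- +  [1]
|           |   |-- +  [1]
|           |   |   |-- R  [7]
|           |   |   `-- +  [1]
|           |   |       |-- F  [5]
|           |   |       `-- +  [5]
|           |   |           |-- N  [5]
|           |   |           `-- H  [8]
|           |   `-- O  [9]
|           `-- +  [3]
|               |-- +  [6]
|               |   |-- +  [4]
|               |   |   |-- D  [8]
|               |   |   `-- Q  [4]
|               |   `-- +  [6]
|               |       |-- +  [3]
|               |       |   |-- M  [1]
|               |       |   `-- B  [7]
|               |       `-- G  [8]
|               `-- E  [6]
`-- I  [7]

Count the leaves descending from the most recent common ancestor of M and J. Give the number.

15

The MRCA of M and J is the node subtending (((L,P),(J,A)),(((R,(F,(N,H))),O),(((D,Q),((M,B),G)),E))).
That clade contains 15 terminal taxa: A, B, D, E, F, G, H, J, L, M, N, O, P, Q, R.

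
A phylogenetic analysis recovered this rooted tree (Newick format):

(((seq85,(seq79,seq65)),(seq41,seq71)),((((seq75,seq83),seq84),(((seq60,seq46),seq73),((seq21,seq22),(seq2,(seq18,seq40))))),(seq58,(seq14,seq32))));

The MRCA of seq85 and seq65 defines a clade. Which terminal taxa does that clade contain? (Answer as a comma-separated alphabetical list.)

seq65, seq79, seq85

Tracing seq85: it sits inside (seq85,(seq79,seq65)).
Tracing seq65: it sits inside (seq79,seq65).
The smallest clade enclosing both is (seq85,(seq79,seq65)); the answer is its 3 terminal taxa in alphabetical order.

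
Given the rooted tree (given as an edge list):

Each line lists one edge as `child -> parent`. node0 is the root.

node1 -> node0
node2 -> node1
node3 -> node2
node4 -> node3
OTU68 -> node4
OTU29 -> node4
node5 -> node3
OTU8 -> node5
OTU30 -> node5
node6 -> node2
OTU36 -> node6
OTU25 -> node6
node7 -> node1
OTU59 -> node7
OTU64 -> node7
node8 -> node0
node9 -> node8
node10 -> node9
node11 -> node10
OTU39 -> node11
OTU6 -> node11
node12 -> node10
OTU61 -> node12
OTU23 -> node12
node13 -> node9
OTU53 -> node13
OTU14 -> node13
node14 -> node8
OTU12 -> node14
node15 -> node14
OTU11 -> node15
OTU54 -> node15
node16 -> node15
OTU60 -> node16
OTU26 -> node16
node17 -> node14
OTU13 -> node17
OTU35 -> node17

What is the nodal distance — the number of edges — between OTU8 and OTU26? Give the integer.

The MRCA of OTU8 and OTU26 is the root of the tree.
From OTU8 up to that node: 5 branches. From OTU26 up to the same node: 5 branches. Total: 5 + 5 = 10.

10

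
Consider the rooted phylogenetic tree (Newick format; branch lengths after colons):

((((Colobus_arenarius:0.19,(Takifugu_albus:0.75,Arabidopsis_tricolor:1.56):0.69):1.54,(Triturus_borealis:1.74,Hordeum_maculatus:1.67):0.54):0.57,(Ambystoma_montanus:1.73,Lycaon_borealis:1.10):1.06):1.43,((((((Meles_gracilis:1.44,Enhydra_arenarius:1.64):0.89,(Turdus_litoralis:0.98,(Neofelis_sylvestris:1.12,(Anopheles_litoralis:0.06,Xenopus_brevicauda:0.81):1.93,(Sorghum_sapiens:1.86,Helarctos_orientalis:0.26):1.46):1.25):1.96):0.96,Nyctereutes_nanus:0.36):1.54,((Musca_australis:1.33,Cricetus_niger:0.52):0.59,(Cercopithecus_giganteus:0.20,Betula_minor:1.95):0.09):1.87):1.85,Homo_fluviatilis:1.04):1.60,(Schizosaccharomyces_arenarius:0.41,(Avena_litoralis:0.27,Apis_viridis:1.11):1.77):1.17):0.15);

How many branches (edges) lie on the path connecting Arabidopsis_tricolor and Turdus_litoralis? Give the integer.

12

The MRCA of Arabidopsis_tricolor and Turdus_litoralis is the root of the tree.
From Arabidopsis_tricolor up to that node: 5 branches. From Turdus_litoralis up to the same node: 7 branches. Total: 5 + 7 = 12.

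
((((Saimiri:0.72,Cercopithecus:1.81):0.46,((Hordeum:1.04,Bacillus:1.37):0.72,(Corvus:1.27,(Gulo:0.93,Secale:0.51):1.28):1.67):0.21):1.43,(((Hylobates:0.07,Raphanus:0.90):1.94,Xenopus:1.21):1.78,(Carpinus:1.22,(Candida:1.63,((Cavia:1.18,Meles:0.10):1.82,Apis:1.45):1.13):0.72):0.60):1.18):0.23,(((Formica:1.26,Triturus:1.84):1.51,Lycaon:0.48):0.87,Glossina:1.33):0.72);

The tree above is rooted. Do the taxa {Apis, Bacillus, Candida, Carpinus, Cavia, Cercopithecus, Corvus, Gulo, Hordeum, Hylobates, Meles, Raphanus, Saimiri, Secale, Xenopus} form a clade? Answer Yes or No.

Yes

The most recent common ancestor of these taxa subtends (((Saimiri,Cercopithecus),((Hordeum,Bacillus),(Corvus,(Gulo,Secale)))),(((Hylobates,Raphanus),Xenopus),(Carpinus,(Candida,((Cavia,Meles),Apis))))).
That clade has exactly 15 tips — every listed taxon and nothing else — so the group is monophyletic.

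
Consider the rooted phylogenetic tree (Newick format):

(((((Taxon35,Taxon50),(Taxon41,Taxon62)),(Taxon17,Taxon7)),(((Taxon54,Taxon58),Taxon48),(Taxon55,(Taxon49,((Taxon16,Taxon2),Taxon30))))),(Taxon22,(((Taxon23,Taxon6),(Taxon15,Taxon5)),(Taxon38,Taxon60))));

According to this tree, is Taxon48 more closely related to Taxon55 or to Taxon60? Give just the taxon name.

The MRCA of Taxon48 and Taxon55 subtends (((Taxon54,Taxon58),Taxon48),(Taxon55,(Taxon49,((Taxon16,Taxon2),Taxon30)))) (8 taxa).
The MRCA of Taxon48 and Taxon60 is the root, subtending the entire tree (21 taxa).
The first is nested inside the second, so Taxon48 shares a more recent common ancestor with Taxon55.

Taxon55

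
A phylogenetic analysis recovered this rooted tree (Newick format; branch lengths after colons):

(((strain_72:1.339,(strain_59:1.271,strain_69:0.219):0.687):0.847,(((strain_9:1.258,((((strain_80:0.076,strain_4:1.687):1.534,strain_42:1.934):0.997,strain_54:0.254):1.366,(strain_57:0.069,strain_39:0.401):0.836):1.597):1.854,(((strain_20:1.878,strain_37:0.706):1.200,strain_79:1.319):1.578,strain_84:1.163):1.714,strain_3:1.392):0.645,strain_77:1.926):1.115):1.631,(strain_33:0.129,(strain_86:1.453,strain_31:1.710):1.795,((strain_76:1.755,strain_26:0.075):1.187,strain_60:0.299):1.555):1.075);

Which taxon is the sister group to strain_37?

strain_37 attaches to the tree at the node subtending (strain_20,strain_37).
The other lineage descending from that same node — the sister group — is the single tip strain_20.

strain_20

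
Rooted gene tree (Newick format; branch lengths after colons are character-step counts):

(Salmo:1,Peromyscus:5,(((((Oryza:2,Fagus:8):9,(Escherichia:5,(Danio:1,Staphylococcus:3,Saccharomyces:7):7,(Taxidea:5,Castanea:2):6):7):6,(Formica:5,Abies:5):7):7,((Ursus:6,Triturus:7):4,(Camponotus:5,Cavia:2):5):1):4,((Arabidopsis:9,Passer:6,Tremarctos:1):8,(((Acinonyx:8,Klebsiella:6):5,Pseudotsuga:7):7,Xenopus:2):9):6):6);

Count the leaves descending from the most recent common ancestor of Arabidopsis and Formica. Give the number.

21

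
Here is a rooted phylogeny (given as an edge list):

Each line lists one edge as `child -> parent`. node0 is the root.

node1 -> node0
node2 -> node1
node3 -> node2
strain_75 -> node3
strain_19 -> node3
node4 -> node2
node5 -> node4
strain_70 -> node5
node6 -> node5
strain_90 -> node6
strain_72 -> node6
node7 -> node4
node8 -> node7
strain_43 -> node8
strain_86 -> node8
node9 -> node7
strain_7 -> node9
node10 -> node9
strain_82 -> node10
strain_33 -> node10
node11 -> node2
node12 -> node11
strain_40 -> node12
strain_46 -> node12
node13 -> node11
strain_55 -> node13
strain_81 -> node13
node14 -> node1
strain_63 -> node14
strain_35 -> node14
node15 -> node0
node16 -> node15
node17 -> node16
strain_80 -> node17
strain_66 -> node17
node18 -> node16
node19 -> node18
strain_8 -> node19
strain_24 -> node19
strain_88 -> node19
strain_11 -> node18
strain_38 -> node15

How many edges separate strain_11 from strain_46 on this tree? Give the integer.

9

The MRCA of strain_11 and strain_46 is the root of the tree.
From strain_11 up to that node: 4 branches. From strain_46 up to the same node: 5 branches. Total: 4 + 5 = 9.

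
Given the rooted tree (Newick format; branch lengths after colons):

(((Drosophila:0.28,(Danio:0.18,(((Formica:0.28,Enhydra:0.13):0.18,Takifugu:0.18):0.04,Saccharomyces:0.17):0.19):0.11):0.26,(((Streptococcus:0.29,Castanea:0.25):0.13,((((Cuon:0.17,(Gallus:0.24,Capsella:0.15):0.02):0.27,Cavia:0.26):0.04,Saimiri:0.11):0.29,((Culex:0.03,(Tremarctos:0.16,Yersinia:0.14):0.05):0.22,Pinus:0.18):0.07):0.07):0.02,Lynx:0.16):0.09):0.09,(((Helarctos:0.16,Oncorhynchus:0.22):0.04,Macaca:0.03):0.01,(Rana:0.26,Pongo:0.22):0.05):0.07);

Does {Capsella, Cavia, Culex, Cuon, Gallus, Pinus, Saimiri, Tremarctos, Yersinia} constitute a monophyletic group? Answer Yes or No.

The most recent common ancestor of these taxa subtends ((((Cuon,(Gallus,Capsella)),Cavia),Saimiri),((Culex,(Tremarctos,Yersinia)),Pinus)).
That clade has exactly 9 tips — every listed taxon and nothing else — so the group is monophyletic.

Yes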